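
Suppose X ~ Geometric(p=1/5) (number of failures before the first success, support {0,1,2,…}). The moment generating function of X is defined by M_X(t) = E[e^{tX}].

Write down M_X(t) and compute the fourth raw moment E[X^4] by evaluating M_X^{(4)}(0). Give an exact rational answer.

M_X(t) = 1/(5*(1 - 4*e^(t)/5))
dM/dt = 4*e^(t)/(16*e^(2*t) - 40*e^(t) + 25)
d^2M/dt^2 = (-16*e^(2*t) - 20*e^(t))/(64*e^(3*t) - 240*e^(2*t) + 300*e^(t) - 125)
d^3M/dt^3 = (64*e^(3*t) + 320*e^(2*t) + 100*e^(t))/(256*e^(4*t) - 1280*e^(3*t) + 2400*e^(2*t) - 2000*e^(t) + 625)
d^4M/dt^4 = (-256*e^(4*t) - 3520*e^(3*t) - 4400*e^(2*t) - 500*e^(t))/(1024*e^(5*t) - 6400*e^(4*t) + 16000*e^(3*t) - 20000*e^(2*t) + 12500*e^(t) - 3125)

E[X^4] = d^4M/dt^4 |_{t=0} = 8676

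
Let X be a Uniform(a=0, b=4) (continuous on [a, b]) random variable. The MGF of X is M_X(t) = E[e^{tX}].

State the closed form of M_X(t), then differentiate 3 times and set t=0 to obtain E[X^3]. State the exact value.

M_X(t) = (e^(4*t) - 1)/(4*t)
dM/dt = (4*t*e^(4*t) - e^(4*t) + 1)/(4*t^2)
d^2M/dt^2 = (8*t^2*e^(4*t) - 4*t*e^(4*t) + e^(4*t) - 1)/(2*t^3)
d^3M/dt^3 = (32*t^3*e^(4*t) - 24*t^2*e^(4*t) + 12*t*e^(4*t) - 3*e^(4*t) + 3)/(2*t^4)

E[X^3] = d^3M/dt^3 |_{t=0} = 16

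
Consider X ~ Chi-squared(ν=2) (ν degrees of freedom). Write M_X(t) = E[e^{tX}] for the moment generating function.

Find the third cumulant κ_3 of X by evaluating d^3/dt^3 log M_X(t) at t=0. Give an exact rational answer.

M_X(t) = 1/(1 - 2*t)
K_X(t) = log M_X(t) = -log(1 - 2*t)
dK/dt = -2/(2*t - 1)
d^2K/dt^2 = 4/(4*t^2 - 4*t + 1)
d^3K/dt^3 = -16/(8*t^3 - 12*t^2 + 6*t - 1)

κ_3 = d^3K/dt^3 |_{t=0} = 16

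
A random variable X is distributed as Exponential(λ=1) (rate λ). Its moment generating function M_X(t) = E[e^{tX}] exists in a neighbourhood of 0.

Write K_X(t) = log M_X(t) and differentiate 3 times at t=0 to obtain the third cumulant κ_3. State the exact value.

κ_3 = K′′′(0) = 2

M_X(t) = 1/(1 - t)
K_X(t) = log M_X(t) = -log(1 - t)
K′(t) = -1/(t - 1)
K′′(t) = 1/(t^2 - 2*t + 1)
K′′′(t) = -2/(t^3 - 3*t^2 + 3*t - 1)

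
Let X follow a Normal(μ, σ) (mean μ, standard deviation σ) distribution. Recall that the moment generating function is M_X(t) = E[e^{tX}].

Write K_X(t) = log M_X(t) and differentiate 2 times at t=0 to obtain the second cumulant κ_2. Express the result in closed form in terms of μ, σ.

κ_2 = D^2[K](0) = σ^2

M_X(t) = e^(μ*t + σ^2*t^2/2)
K_X(t) = log M_X(t) = μ*t + σ^2*t^2/2
D^2[K](t) = σ^2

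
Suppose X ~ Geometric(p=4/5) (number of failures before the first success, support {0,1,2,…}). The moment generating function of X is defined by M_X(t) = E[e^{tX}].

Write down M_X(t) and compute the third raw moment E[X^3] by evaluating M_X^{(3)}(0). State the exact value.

M_X(t) = 4/(5*(1 - e^(t)/5))
dM/dt = 4*e^(t)/(e^(2*t) - 10*e^(t) + 25)
d^2M/dt^2 = (-4*e^(2*t) - 20*e^(t))/(e^(3*t) - 15*e^(2*t) + 75*e^(t) - 125)
d^3M/dt^3 = (4*e^(3*t) + 80*e^(2*t) + 100*e^(t))/(e^(4*t) - 20*e^(3*t) + 150*e^(2*t) - 500*e^(t) + 625)

E[X^3] = d^3M/dt^3 |_{t=0} = 23/32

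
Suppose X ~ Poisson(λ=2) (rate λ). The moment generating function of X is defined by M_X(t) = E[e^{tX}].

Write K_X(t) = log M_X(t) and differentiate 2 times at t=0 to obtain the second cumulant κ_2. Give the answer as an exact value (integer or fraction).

κ_2 = K^(2)(0) = 2

M_X(t) = e^(2*e^(t) - 2)
K_X(t) = log M_X(t) = 2*e^(t) - 2
K^(2)(t) = 2*e^(t)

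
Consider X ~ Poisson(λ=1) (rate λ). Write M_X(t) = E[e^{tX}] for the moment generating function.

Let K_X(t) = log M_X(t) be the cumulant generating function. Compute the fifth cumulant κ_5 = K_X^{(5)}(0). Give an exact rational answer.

κ_5 = d^5K/dt^5 |_{t=0} = 1

M_X(t) = e^(e^(t) - 1)
K_X(t) = log M_X(t) = e^(t) - 1
dK/dt = e^(t)
d^2K/dt^2 = e^(t)
d^3K/dt^3 = e^(t)
d^4K/dt^4 = e^(t)
d^5K/dt^5 = e^(t)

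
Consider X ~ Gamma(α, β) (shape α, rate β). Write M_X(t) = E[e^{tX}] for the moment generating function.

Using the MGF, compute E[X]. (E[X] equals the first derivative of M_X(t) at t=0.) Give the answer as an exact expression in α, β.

E[X] = M′(0) = α/β

M_X(t) = (β/(β - t))^α
M′(t) = -α*β^α*(1/(β - t))^α/(-β + t)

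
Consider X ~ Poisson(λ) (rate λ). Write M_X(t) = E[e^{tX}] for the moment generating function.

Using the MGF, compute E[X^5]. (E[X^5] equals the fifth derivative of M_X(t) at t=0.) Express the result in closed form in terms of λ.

M_X(t) = e^(λ*(e^(t) - 1))
dM/dt = λ*e^(-λ)*e^(t)*e^(λ*e^(t))
d^2M/dt^2 = (λ^2*e^(2*t)*e^(λ*e^(t)) + λ*e^(t)*e^(λ*e^(t)))*e^(-λ)
d^3M/dt^3 = (λ^3*e^(3*t)*e^(λ*e^(t)) + 3*λ^2*e^(2*t)*e^(λ*e^(t)) + λ*e^(t)*e^(λ*e^(t)))*e^(-λ)
d^4M/dt^4 = (λ^4*e^(4*t)*e^(λ*e^(t)) + 6*λ^3*e^(3*t)*e^(λ*e^(t)) + 7*λ^2*e^(2*t)*e^(λ*e^(t)) + λ*e^(t)*e^(λ*e^(t)))*e^(-λ)
d^5M/dt^5 = (λ^5*e^(5*t)*e^(λ*e^(t)) + 10*λ^4*e^(4*t)*e^(λ*e^(t)) + 25*λ^3*e^(3*t)*e^(λ*e^(t)) + 15*λ^2*e^(2*t)*e^(λ*e^(t)) + λ*e^(t)*e^(λ*e^(t)))*e^(-λ)

E[X^5] = d^5M/dt^5 |_{t=0} = λ*(λ^4 + 10*λ^3 + 25*λ^2 + 15*λ + 1)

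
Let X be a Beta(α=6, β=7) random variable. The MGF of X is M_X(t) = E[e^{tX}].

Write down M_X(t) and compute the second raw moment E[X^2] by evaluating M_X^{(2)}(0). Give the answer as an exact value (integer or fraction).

M_X(t) = ₁F₁(6; 13; t)
M′(t) = 6*₁F₁(7; 14; t)/13
M′′(t) = 3*₁F₁(8; 15; t)/13

E[X^2] = M′′(0) = 3/13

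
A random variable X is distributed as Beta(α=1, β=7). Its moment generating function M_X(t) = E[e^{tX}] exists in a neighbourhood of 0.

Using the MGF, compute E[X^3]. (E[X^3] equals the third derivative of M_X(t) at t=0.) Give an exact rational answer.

M_X(t) = ₁F₁(1; 8; t)
D^3[M](t) = ₁F₁(4; 11; t)/120

E[X^3] = D^3[M](0) = 1/120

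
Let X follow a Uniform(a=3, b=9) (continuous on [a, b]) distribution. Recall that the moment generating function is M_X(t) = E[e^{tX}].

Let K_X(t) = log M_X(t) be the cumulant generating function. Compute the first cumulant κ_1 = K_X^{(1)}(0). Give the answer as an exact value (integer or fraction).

κ_1 = K^(1)(0) = 6

M_X(t) = (e^(9*t) - e^(3*t))/(6*t)
K_X(t) = log M_X(t) = -log(t) + log(e^(9*t) - e^(3*t)) - log(6)
K^(1)(t) = (9*t*e^(6*t) - 3*t - e^(6*t) + 1)/(t*e^(6*t) - t)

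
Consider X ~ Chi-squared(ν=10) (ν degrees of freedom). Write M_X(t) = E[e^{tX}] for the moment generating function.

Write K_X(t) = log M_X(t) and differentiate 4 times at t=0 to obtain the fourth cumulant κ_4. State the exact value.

M_X(t) = (1 - 2*t)^(-5)
K_X(t) = log M_X(t) = -5*log(1 - 2*t)
K^(4)(t) = 480/(16*t^4 - 32*t^3 + 24*t^2 - 8*t + 1)

κ_4 = K^(4)(0) = 480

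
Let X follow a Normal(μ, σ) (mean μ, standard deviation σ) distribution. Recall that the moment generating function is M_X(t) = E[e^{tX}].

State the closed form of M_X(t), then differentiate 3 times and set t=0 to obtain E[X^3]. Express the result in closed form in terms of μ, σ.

M_X(t) = e^(μ*t + σ^2*t^2/2)

E[X^3] = D^3[M](0) = μ*(μ^2 + 3*σ^2)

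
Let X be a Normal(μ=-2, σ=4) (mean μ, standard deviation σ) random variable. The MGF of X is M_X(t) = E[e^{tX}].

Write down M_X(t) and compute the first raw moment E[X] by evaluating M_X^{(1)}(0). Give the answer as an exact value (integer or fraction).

E[X] = M^(1)(0) = -2

M_X(t) = e^(8*t^2 - 2*t)
M^(1)(t) = 16*t*e^(-2*t)*e^(8*t^2) - 2*e^(-2*t)*e^(8*t^2)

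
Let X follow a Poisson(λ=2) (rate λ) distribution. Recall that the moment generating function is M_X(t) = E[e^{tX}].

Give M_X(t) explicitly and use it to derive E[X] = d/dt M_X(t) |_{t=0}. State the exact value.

E[X] = dM/dt |_{t=0} = 2

M_X(t) = e^(2*e^(t) - 2)
dM/dt = 2*e^(-2)*e^(t)*e^(2*e^(t))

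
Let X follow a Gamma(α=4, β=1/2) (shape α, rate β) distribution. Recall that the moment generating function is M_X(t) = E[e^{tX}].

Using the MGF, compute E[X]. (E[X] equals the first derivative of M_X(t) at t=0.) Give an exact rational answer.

M_X(t) = 1/(16*(1/2 - t)^4)
dM/dt = -8/(32*t^5 - 80*t^4 + 80*t^3 - 40*t^2 + 10*t - 1)

E[X] = dM/dt |_{t=0} = 8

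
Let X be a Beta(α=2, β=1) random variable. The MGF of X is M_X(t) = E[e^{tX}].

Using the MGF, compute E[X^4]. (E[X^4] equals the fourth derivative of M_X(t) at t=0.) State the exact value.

E[X^4] = M^(4)(0) = 1/3

M_X(t) = ₁F₁(2; 3; t)
M^(4)(t) = ₁F₁(6; 7; t)/3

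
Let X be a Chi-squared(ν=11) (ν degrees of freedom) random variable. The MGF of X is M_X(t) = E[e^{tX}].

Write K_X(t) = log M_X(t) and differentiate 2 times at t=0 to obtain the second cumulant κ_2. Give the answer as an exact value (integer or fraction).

κ_2 = K′′(0) = 22

M_X(t) = (1 - 2*t)^(-11/2)
K_X(t) = log M_X(t) = -11*log(1 - 2*t)/2
K′(t) = -11/(2*t - 1)
K′′(t) = 22/(4*t^2 - 4*t + 1)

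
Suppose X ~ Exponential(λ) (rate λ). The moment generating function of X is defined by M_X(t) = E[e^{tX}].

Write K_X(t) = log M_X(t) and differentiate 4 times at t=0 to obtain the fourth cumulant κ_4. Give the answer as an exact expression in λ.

κ_4 = K^(4)(0) = 6/λ^4

M_X(t) = λ/(λ - t)
K_X(t) = log M_X(t) = log(λ) - log(λ - t)
K^(4)(t) = 6/(λ^4 - 4*λ^3*t + 6*λ^2*t^2 - 4*λ*t^3 + t^4)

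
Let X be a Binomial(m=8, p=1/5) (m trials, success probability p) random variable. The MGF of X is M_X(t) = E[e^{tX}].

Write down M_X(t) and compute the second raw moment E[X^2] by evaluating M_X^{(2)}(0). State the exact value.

M_X(t) = (e^(t)/5 + 4/5)^8

E[X^2] = M^(2)(0) = 96/25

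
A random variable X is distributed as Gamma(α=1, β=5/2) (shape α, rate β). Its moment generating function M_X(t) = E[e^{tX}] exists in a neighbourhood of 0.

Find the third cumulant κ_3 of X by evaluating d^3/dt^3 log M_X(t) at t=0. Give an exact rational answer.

κ_3 = K′′′(0) = 16/125

M_X(t) = 5/(2*(5/2 - t))
K_X(t) = log M_X(t) = -log(5/2 - t) - log(2) + log(5)
K′(t) = -2/(2*t - 5)
K′′(t) = 4/(4*t^2 - 20*t + 25)
K′′′(t) = -16/(8*t^3 - 60*t^2 + 150*t - 125)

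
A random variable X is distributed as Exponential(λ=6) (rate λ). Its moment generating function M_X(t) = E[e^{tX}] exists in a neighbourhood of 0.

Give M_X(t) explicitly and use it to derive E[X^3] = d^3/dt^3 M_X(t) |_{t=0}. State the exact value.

E[X^3] = d^3M/dt^3 |_{t=0} = 1/36

M_X(t) = 6/(6 - t)
dM/dt = 6/(t^2 - 12*t + 36)
d^2M/dt^2 = -12/(t^3 - 18*t^2 + 108*t - 216)
d^3M/dt^3 = 36/(t^4 - 24*t^3 + 216*t^2 - 864*t + 1296)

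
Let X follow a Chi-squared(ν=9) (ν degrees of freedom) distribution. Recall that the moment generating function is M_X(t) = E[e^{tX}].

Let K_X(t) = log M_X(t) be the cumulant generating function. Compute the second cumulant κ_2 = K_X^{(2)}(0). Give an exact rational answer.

M_X(t) = (1 - 2*t)^(-9/2)
K_X(t) = log M_X(t) = -9*log(1 - 2*t)/2
dK/dt = -9/(2*t - 1)
d^2K/dt^2 = 18/(4*t^2 - 4*t + 1)

κ_2 = d^2K/dt^2 |_{t=0} = 18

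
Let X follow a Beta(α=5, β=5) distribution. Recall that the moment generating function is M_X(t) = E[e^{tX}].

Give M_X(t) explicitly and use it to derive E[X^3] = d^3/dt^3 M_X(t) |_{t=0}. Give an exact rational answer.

M_X(t) = ₁F₁(5; 10; t)
dM/dt = ₁F₁(6; 11; t)/2
d^2M/dt^2 = 3*₁F₁(7; 12; t)/11
d^3M/dt^3 = 7*₁F₁(8; 13; t)/44

E[X^3] = d^3M/dt^3 |_{t=0} = 7/44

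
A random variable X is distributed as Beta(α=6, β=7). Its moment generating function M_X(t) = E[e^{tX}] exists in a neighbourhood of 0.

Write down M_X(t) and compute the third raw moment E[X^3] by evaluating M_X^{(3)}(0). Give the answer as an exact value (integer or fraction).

M_X(t) = ₁F₁(6; 13; t)
M′(t) = 6*₁F₁(7; 14; t)/13
M′′(t) = 3*₁F₁(8; 15; t)/13
M′′′(t) = 8*₁F₁(9; 16; t)/65

E[X^3] = M′′′(0) = 8/65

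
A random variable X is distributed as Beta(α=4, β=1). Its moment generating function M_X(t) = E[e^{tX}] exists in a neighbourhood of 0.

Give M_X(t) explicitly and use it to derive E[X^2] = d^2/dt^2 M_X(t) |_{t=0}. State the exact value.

M_X(t) = ₁F₁(4; 5; t)
M^(2)(t) = 2*₁F₁(6; 7; t)/3

E[X^2] = M^(2)(0) = 2/3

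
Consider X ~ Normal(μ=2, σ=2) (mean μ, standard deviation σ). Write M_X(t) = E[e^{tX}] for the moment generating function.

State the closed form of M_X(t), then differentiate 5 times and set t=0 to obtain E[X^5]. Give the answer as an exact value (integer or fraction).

E[X^5] = D^5[M](0) = 832

M_X(t) = e^(2*t^2 + 2*t)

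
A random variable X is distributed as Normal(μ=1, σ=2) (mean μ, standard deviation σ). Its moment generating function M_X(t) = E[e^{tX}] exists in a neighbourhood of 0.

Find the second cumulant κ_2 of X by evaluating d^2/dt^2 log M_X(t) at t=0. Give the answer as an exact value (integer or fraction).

M_X(t) = e^(2*t^2 + t)
K_X(t) = log M_X(t) = 2*t^2 + t
K^(2)(t) = 4

κ_2 = K^(2)(0) = 4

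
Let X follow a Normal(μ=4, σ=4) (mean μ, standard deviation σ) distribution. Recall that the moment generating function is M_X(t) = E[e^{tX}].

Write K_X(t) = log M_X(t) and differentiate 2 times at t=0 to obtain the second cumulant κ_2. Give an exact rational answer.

κ_2 = d^2K/dt^2 |_{t=0} = 16

M_X(t) = e^(8*t^2 + 4*t)
K_X(t) = log M_X(t) = 8*t^2 + 4*t
dK/dt = 16*t + 4
d^2K/dt^2 = 16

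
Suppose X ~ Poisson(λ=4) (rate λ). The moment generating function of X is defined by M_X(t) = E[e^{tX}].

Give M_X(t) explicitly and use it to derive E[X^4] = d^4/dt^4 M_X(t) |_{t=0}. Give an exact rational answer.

E[X^4] = d^4M/dt^4 |_{t=0} = 756

M_X(t) = e^(4*e^(t) - 4)
dM/dt = 4*e^(-4)*e^(t)*e^(4*e^(t))
d^2M/dt^2 = (16*e^(2*t)*e^(4*e^(t)) + 4*e^(t)*e^(4*e^(t)))*e^(-4)
d^3M/dt^3 = (64*e^(3*t)*e^(4*e^(t)) + 48*e^(2*t)*e^(4*e^(t)) + 4*e^(t)*e^(4*e^(t)))*e^(-4)
d^4M/dt^4 = (256*e^(4*t)*e^(4*e^(t)) + 384*e^(3*t)*e^(4*e^(t)) + 112*e^(2*t)*e^(4*e^(t)) + 4*e^(t)*e^(4*e^(t)))*e^(-4)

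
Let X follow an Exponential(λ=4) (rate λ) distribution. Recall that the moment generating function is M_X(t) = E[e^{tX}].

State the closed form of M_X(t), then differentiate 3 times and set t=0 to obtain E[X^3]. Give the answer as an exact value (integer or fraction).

M_X(t) = 4/(4 - t)
M^(3)(t) = 24/(t^4 - 16*t^3 + 96*t^2 - 256*t + 256)

E[X^3] = M^(3)(0) = 3/32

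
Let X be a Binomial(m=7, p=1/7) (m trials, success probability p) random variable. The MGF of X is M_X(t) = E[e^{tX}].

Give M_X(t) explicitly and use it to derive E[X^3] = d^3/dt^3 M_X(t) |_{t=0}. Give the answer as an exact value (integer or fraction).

M_X(t) = (e^(t)/7 + 6/7)^7
M′(t) = e^(7*t)/117649 + 36*e^(6*t)/117649 + 540*e^(5*t)/117649 + 4320*e^(4*t)/117649 + 19440*e^(3*t)/117649 + 46656*e^(2*t)/117649 + 46656*e^(t)/117649
M′′(t) = e^(7*t)/16807 + 216*e^(6*t)/117649 + 2700*e^(5*t)/117649 + 17280*e^(4*t)/117649 + 58320*e^(3*t)/117649 + 93312*e^(2*t)/117649 + 46656*e^(t)/117649
M′′′(t) = e^(7*t)/2401 + 1296*e^(6*t)/117649 + 13500*e^(5*t)/117649 + 69120*e^(4*t)/117649 + 174960*e^(3*t)/117649 + 186624*e^(2*t)/117649 + 46656*e^(t)/117649

E[X^3] = M′′′(0) = 205/49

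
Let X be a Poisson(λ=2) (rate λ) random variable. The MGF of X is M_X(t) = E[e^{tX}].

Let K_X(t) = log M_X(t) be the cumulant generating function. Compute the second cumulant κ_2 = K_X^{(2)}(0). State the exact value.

κ_2 = K^(2)(0) = 2

M_X(t) = e^(2*e^(t) - 2)
K_X(t) = log M_X(t) = 2*e^(t) - 2
K^(2)(t) = 2*e^(t)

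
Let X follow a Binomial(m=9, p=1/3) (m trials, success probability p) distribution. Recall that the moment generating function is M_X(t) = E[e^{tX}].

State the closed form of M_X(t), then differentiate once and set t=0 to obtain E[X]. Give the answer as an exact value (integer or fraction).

E[X] = D[M](0) = 3

M_X(t) = (e^(t)/3 + 2/3)^9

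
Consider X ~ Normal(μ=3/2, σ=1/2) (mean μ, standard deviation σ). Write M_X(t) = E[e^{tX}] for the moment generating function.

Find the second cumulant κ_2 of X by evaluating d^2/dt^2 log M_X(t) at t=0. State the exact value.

M_X(t) = e^(t^2/8 + 3*t/2)
K_X(t) = log M_X(t) = t^2/8 + 3*t/2
dK/dt = t/4 + 3/2
d^2K/dt^2 = 1/4

κ_2 = d^2K/dt^2 |_{t=0} = 1/4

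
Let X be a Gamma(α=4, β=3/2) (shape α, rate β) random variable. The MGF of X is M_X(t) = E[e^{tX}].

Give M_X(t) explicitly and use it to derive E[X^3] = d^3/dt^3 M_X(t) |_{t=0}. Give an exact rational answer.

E[X^3] = M^(3)(0) = 320/9

M_X(t) = 81/(16*(3/2 - t)^4)
M^(3)(t) = -77760/(128*t^7 - 1344*t^6 + 6048*t^5 - 15120*t^4 + 22680*t^3 - 20412*t^2 + 10206*t - 2187)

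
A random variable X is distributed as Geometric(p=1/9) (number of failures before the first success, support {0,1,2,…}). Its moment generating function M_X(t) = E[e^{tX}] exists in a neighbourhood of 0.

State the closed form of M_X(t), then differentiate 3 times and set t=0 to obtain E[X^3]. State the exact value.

E[X^3] = d^3M/dt^3 |_{t=0} = 3464

M_X(t) = 1/(9*(1 - 8*e^(t)/9))
dM/dt = 8*e^(t)/(64*e^(2*t) - 144*e^(t) + 81)
d^2M/dt^2 = (-64*e^(2*t) - 72*e^(t))/(512*e^(3*t) - 1728*e^(2*t) + 1944*e^(t) - 729)
d^3M/dt^3 = (512*e^(3*t) + 2304*e^(2*t) + 648*e^(t))/(4096*e^(4*t) - 18432*e^(3*t) + 31104*e^(2*t) - 23328*e^(t) + 6561)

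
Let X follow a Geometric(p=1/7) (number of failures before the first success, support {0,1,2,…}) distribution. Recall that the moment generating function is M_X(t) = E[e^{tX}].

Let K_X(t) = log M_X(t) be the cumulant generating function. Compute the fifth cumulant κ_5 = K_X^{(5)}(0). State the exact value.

κ_5 = D^5[K](0) = 275730

M_X(t) = 1/(7*(1 - 6*e^(t)/7))
K_X(t) = log M_X(t) = -log(1 - 6*e^(t)/7) - log(7)
D^5[K](t) = (-9072*e^(4*t) - 116424*e^(3*t) - 135828*e^(2*t) - 14406*e^(t))/(7776*e^(5*t) - 45360*e^(4*t) + 105840*e^(3*t) - 123480*e^(2*t) + 72030*e^(t) - 16807)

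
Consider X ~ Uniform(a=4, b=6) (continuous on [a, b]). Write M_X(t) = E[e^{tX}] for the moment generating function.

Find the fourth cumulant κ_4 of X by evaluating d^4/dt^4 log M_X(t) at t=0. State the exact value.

κ_4 = d^4K/dt^4 |_{t=0} = -2/15

M_X(t) = (e^(6*t) - e^(4*t))/(2*t)
K_X(t) = log M_X(t) = -log(t) + log(e^(6*t) - e^(4*t)) - log(2)
dK/dt = (6*t*e^(2*t) - 4*t - e^(2*t) + 1)/(t*e^(2*t) - t)
d^2K/dt^2 = (-4*t^2*e^(2*t) + e^(4*t) - 2*e^(2*t) + 1)/(t^2*e^(4*t) - 2*t^2*e^(2*t) + t^2)
d^3K/dt^3 = (8*t^3*e^(4*t) + 8*t^3*e^(2*t) - 2*e^(6*t) + 6*e^(4*t) - 6*e^(2*t) + 2)/(t^3*e^(6*t) - 3*t^3*e^(4*t) + 3*t^3*e^(2*t) - t^3)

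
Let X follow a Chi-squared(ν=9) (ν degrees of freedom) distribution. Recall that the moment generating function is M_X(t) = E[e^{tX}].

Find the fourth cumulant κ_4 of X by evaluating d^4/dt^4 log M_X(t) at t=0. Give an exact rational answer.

M_X(t) = (1 - 2*t)^(-9/2)
K_X(t) = log M_X(t) = -9*log(1 - 2*t)/2
K^(4)(t) = 432/(16*t^4 - 32*t^3 + 24*t^2 - 8*t + 1)

κ_4 = K^(4)(0) = 432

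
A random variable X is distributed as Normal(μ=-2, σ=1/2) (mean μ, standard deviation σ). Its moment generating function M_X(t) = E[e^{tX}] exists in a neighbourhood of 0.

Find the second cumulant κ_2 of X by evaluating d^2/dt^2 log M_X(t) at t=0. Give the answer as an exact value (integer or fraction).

M_X(t) = e^(t^2/8 - 2*t)
K_X(t) = log M_X(t) = t^2/8 - 2*t
K^(2)(t) = 1/4

κ_2 = K^(2)(0) = 1/4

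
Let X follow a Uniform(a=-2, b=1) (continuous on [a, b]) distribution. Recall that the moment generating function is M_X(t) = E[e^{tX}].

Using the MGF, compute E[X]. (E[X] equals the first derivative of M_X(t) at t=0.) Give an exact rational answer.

E[X] = M^(1)(0) = -1/2

M_X(t) = (e^(t) - e^(-2*t))/(3*t)
M^(1)(t) = (t*e^(3*t) + 2*t - e^(3*t) + 1)*e^(-2*t)/(3*t^2)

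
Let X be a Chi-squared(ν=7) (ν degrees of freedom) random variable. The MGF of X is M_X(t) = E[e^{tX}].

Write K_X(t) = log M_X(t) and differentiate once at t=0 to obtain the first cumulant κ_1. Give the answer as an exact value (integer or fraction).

κ_1 = D[K](0) = 7

M_X(t) = (1 - 2*t)^(-7/2)
K_X(t) = log M_X(t) = -7*log(1 - 2*t)/2
D[K](t) = -7/(2*t - 1)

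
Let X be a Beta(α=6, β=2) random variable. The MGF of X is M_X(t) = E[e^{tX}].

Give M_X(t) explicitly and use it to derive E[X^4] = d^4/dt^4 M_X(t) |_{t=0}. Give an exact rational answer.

E[X^4] = D^4[M](0) = 21/55

M_X(t) = ₁F₁(6; 8; t)
D^4[M](t) = 21*₁F₁(10; 12; t)/55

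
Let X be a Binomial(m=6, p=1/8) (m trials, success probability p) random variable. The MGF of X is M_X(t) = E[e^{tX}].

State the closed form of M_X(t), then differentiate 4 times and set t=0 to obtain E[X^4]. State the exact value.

M_X(t) = (e^(t)/8 + 7/8)^6
M′(t) = 3*e^(6*t)/131072 + 105*e^(5*t)/131072 + 735*e^(4*t)/65536 + 5145*e^(3*t)/65536 + 36015*e^(2*t)/131072 + 50421*e^(t)/131072
M′′(t) = 9*e^(6*t)/65536 + 525*e^(5*t)/131072 + 735*e^(4*t)/16384 + 15435*e^(3*t)/65536 + 36015*e^(2*t)/65536 + 50421*e^(t)/131072
M′′′(t) = 27*e^(6*t)/32768 + 2625*e^(5*t)/131072 + 735*e^(4*t)/4096 + 46305*e^(3*t)/65536 + 36015*e^(2*t)/32768 + 50421*e^(t)/131072
M′′′′(t) = 81*e^(6*t)/16384 + 13125*e^(5*t)/131072 + 735*e^(4*t)/1024 + 138915*e^(3*t)/65536 + 36015*e^(2*t)/16384 + 50421*e^(t)/131072

E[X^4] = M′′′′(0) = 2829/512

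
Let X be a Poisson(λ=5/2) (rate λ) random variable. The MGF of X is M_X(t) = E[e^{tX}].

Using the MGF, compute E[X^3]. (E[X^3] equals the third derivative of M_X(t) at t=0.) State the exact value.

M_X(t) = e^(5*e^(t)/2 - 5/2)
M′(t) = 5*e^(-5/2)*e^(t)*e^(5*e^(t)/2)/2
M′′(t) = (25*e^(2*t)*e^(5*e^(t)/2) + 10*e^(t)*e^(5*e^(t)/2))*e^(-5/2)/4
M′′′(t) = (125*e^(3*t)*e^(5*e^(t)/2) + 150*e^(2*t)*e^(5*e^(t)/2) + 20*e^(t)*e^(5*e^(t)/2))*e^(-5/2)/8

E[X^3] = M′′′(0) = 295/8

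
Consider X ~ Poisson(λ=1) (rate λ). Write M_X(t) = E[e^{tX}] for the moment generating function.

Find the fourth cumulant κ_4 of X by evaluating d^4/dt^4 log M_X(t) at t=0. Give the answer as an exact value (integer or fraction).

M_X(t) = e^(e^(t) - 1)
K_X(t) = log M_X(t) = e^(t) - 1
D^4[K](t) = e^(t)

κ_4 = D^4[K](0) = 1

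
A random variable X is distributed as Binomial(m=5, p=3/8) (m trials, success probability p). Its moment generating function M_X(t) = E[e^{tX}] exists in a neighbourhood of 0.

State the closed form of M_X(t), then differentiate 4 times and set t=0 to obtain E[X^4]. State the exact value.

M_X(t) = (3*e^(t)/8 + 5/8)^5
D^4[M](t) = 151875*e^(5*t)/32768 + 2025*e^(4*t)/128 + 273375*e^(3*t)/16384 + 5625*e^(2*t)/1024 + 9375*e^(t)/32768

E[X^4] = D^4[M](0) = 21975/512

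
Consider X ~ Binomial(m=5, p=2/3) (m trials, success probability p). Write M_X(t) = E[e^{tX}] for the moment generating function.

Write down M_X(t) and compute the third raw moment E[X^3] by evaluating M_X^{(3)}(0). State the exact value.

E[X^3] = d^3M/dt^3 |_{t=0} = 430/9

M_X(t) = (2*e^(t)/3 + 1/3)^5
dM/dt = 160*e^(5*t)/243 + 320*e^(4*t)/243 + 80*e^(3*t)/81 + 80*e^(2*t)/243 + 10*e^(t)/243
d^2M/dt^2 = 800*e^(5*t)/243 + 1280*e^(4*t)/243 + 80*e^(3*t)/27 + 160*e^(2*t)/243 + 10*e^(t)/243
d^3M/dt^3 = 4000*e^(5*t)/243 + 5120*e^(4*t)/243 + 80*e^(3*t)/9 + 320*e^(2*t)/243 + 10*e^(t)/243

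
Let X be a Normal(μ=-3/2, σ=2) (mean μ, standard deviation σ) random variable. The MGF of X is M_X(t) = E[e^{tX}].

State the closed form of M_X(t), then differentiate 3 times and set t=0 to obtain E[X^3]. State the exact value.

M_X(t) = e^(2*t^2 - 3*t/2)
M^(3)(t) = (512*t^3*e^(2*t^2) - 576*t^2*e^(2*t^2) + 600*t*e^(2*t^2) - 171*e^(2*t^2))*e^(-3*t/2)/8

E[X^3] = M^(3)(0) = -171/8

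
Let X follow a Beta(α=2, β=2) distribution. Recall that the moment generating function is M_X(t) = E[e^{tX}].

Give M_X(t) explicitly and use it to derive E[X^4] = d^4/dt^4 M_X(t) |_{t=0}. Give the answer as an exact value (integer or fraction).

M_X(t) = ₁F₁(2; 4; t)
D^4[M](t) = ₁F₁(6; 8; t)/7

E[X^4] = D^4[M](0) = 1/7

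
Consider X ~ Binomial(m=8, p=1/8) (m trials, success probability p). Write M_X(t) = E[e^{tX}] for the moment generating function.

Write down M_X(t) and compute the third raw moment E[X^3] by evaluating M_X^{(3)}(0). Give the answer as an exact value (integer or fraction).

E[X^3] = M^(3)(0) = 137/32

M_X(t) = (e^(t)/8 + 7/8)^8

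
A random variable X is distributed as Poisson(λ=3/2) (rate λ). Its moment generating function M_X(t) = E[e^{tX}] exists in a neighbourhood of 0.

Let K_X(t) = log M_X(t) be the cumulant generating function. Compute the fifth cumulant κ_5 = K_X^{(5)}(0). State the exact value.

κ_5 = K^(5)(0) = 3/2

M_X(t) = e^(3*e^(t)/2 - 3/2)
K_X(t) = log M_X(t) = 3*e^(t)/2 - 3/2
K^(5)(t) = 3*e^(t)/2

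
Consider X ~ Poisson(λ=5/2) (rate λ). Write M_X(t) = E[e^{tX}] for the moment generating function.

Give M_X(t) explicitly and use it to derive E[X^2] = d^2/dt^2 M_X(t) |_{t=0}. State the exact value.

M_X(t) = e^(5*e^(t)/2 - 5/2)
M′(t) = 5*e^(-5/2)*e^(t)*e^(5*e^(t)/2)/2
M′′(t) = (25*e^(2*t)*e^(5*e^(t)/2) + 10*e^(t)*e^(5*e^(t)/2))*e^(-5/2)/4

E[X^2] = M′′(0) = 35/4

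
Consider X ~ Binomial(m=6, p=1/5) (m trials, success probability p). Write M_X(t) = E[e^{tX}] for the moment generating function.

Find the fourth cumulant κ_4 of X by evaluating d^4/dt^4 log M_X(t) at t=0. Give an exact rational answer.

M_X(t) = (e^(t)/5 + 4/5)^6
K_X(t) = log M_X(t) = 6*log(e^(t)/5 + 4/5)
D^4[K](t) = (24*e^(3*t) - 384*e^(2*t) + 384*e^(t))/(e^(4*t) + 16*e^(3*t) + 96*e^(2*t) + 256*e^(t) + 256)

κ_4 = D^4[K](0) = 24/625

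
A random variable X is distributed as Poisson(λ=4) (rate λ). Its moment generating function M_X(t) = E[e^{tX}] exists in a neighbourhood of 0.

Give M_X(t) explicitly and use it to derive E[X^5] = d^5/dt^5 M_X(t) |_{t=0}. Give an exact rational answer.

M_X(t) = e^(4*e^(t) - 4)
dM/dt = 4*e^(-4)*e^(t)*e^(4*e^(t))
d^2M/dt^2 = (16*e^(2*t)*e^(4*e^(t)) + 4*e^(t)*e^(4*e^(t)))*e^(-4)
d^3M/dt^3 = (64*e^(3*t)*e^(4*e^(t)) + 48*e^(2*t)*e^(4*e^(t)) + 4*e^(t)*e^(4*e^(t)))*e^(-4)
d^4M/dt^4 = (256*e^(4*t)*e^(4*e^(t)) + 384*e^(3*t)*e^(4*e^(t)) + 112*e^(2*t)*e^(4*e^(t)) + 4*e^(t)*e^(4*e^(t)))*e^(-4)
d^5M/dt^5 = (1024*e^(5*t)*e^(4*e^(t)) + 2560*e^(4*t)*e^(4*e^(t)) + 1600*e^(3*t)*e^(4*e^(t)) + 240*e^(2*t)*e^(4*e^(t)) + 4*e^(t)*e^(4*e^(t)))*e^(-4)

E[X^5] = d^5M/dt^5 |_{t=0} = 5428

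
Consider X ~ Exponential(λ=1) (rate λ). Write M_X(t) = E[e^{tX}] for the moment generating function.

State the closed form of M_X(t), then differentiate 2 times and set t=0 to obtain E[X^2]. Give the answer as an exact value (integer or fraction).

E[X^2] = M^(2)(0) = 2

M_X(t) = 1/(1 - t)
M^(2)(t) = -2/(t^3 - 3*t^2 + 3*t - 1)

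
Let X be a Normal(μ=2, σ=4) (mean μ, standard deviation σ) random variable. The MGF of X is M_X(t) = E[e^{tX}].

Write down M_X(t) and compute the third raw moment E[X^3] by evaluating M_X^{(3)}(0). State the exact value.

M_X(t) = e^(8*t^2 + 2*t)
dM/dt = 16*t*e^(2*t)*e^(8*t^2) + 2*e^(2*t)*e^(8*t^2)
d^2M/dt^2 = 256*t^2*e^(2*t)*e^(8*t^2) + 64*t*e^(2*t)*e^(8*t^2) + 20*e^(2*t)*e^(8*t^2)
d^3M/dt^3 = 4096*t^3*e^(2*t)*e^(8*t^2) + 1536*t^2*e^(2*t)*e^(8*t^2) + 960*t*e^(2*t)*e^(8*t^2) + 104*e^(2*t)*e^(8*t^2)

E[X^3] = d^3M/dt^3 |_{t=0} = 104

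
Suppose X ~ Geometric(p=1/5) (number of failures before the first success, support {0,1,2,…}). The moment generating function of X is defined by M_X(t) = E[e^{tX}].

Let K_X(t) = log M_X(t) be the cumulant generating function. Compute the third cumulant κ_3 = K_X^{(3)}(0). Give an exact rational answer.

κ_3 = D^3[K](0) = 180

M_X(t) = 1/(5*(1 - 4*e^(t)/5))
K_X(t) = log M_X(t) = -log(1 - 4*e^(t)/5) - log(5)
D^3[K](t) = (-80*e^(2*t) - 100*e^(t))/(64*e^(3*t) - 240*e^(2*t) + 300*e^(t) - 125)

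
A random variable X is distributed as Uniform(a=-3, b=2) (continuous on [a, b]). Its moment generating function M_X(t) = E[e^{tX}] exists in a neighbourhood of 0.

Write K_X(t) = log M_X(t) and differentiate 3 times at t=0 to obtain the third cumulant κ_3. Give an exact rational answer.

κ_3 = K^(3)(0) = 0

M_X(t) = (e^(2*t) - e^(-3*t))/(5*t)
K_X(t) = log M_X(t) = -log(t) + log(e^(2*t) - e^(-3*t)) - log(5)
K^(3)(t) = (125*t^3*e^(10*t) + 125*t^3*e^(5*t) - 2*e^(15*t) + 6*e^(10*t) - 6*e^(5*t) + 2)/(t^3*e^(15*t) - 3*t^3*e^(10*t) + 3*t^3*e^(5*t) - t^3)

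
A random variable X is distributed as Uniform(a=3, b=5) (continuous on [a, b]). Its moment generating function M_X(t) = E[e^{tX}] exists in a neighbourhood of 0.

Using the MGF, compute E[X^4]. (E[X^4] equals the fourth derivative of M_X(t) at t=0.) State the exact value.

E[X^4] = D^4[M](0) = 1441/5

M_X(t) = (e^(5*t) - e^(3*t))/(2*t)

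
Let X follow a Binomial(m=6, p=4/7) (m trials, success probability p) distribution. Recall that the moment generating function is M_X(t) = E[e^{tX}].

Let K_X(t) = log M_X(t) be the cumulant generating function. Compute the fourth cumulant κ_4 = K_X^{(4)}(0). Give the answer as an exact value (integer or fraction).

κ_4 = K^(4)(0) = -1656/2401

M_X(t) = (4*e^(t)/7 + 3/7)^6
K_X(t) = log M_X(t) = 6*log(4*e^(t)/7 + 3/7)
K^(4)(t) = (1152*e^(3*t) - 3456*e^(2*t) + 648*e^(t))/(256*e^(4*t) + 768*e^(3*t) + 864*e^(2*t) + 432*e^(t) + 81)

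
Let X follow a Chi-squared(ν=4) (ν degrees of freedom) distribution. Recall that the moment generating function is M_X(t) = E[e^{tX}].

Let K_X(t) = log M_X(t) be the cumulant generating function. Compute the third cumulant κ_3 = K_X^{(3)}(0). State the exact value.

M_X(t) = (1 - 2*t)^(-2)
K_X(t) = log M_X(t) = -2*log(1 - 2*t)
K^(3)(t) = -32/(8*t^3 - 12*t^2 + 6*t - 1)

κ_3 = K^(3)(0) = 32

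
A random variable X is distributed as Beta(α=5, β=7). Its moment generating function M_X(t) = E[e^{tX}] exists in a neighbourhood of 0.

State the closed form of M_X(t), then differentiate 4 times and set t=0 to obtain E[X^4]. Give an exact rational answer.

E[X^4] = d^4M/dt^4 |_{t=0} = 2/39

M_X(t) = ₁F₁(5; 12; t)
dM/dt = 5*₁F₁(6; 13; t)/12
d^2M/dt^2 = 5*₁F₁(7; 14; t)/26
d^3M/dt^3 = 5*₁F₁(8; 15; t)/52
d^4M/dt^4 = 2*₁F₁(9; 16; t)/39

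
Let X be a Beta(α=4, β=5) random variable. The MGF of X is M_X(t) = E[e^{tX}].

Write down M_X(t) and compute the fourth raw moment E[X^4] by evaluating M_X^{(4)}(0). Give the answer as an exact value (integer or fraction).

M_X(t) = ₁F₁(4; 9; t)
M^(4)(t) = 7*₁F₁(8; 13; t)/99

E[X^4] = M^(4)(0) = 7/99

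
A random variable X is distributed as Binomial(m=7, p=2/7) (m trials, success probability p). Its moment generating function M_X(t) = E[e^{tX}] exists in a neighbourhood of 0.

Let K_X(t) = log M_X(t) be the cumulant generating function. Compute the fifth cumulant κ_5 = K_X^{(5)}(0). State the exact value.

κ_5 = d^5K/dt^5 |_{t=0} = -2130/2401

M_X(t) = (2*e^(t)/7 + 5/7)^7
K_X(t) = log M_X(t) = 7*log(2*e^(t)/7 + 5/7)
dK/dt = 14*e^(t)/(2*e^(t) + 5)
d^2K/dt^2 = 70*e^(t)/(4*e^(2*t) + 20*e^(t) + 25)
d^3K/dt^3 = (-140*e^(2*t) + 350*e^(t))/(8*e^(3*t) + 60*e^(2*t) + 150*e^(t) + 125)
d^4K/dt^4 = (280*e^(3*t) - 2800*e^(2*t) + 1750*e^(t))/(16*e^(4*t) + 160*e^(3*t) + 600*e^(2*t) + 1000*e^(t) + 625)
d^5K/dt^5 = (-560*e^(4*t) + 15400*e^(3*t) - 38500*e^(2*t) + 8750*e^(t))/(32*e^(5*t) + 400*e^(4*t) + 2000*e^(3*t) + 5000*e^(2*t) + 6250*e^(t) + 3125)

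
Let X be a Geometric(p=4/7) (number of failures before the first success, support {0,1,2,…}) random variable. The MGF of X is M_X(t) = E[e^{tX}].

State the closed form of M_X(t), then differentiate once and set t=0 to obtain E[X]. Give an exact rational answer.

E[X] = M′(0) = 3/4

M_X(t) = 4/(7*(1 - 3*e^(t)/7))
M′(t) = 12*e^(t)/(9*e^(2*t) - 42*e^(t) + 49)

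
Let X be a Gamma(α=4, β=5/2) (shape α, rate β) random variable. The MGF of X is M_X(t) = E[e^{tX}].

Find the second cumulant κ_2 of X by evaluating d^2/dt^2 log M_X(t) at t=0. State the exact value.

M_X(t) = 625/(16*(5/2 - t)^4)
K_X(t) = log M_X(t) = -4*log(5/2 - t) - 4*log(2) + 4*log(5)
D^2[K](t) = 16/(4*t^2 - 20*t + 25)

κ_2 = D^2[K](0) = 16/25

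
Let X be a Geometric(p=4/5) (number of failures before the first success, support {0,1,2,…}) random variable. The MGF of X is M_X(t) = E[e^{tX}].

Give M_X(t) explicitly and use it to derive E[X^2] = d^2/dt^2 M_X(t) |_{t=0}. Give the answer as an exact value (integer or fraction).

M_X(t) = 4/(5*(1 - e^(t)/5))
dM/dt = 4*e^(t)/(e^(2*t) - 10*e^(t) + 25)
d^2M/dt^2 = (-4*e^(2*t) - 20*e^(t))/(e^(3*t) - 15*e^(2*t) + 75*e^(t) - 125)

E[X^2] = d^2M/dt^2 |_{t=0} = 3/8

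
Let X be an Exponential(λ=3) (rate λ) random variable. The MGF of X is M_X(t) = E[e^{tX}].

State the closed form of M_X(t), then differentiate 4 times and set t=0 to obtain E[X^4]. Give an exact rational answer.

E[X^4] = D^4[M](0) = 8/27

M_X(t) = 3/(3 - t)
D^4[M](t) = -72/(t^5 - 15*t^4 + 90*t^3 - 270*t^2 + 405*t - 243)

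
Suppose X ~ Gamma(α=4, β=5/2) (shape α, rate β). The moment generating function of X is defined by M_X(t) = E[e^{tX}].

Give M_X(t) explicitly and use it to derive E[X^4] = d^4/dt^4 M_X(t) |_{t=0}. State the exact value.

E[X^4] = d^4M/dt^4 |_{t=0} = 2688/125

M_X(t) = 625/(16*(5/2 - t)^4)
dM/dt = -5000/(32*t^5 - 400*t^4 + 2000*t^3 - 5000*t^2 + 6250*t - 3125)
d^2M/dt^2 = 50000/(64*t^6 - 960*t^5 + 6000*t^4 - 20000*t^3 + 37500*t^2 - 37500*t + 15625)
d^3M/dt^3 = -600000/(128*t^7 - 2240*t^6 + 16800*t^5 - 70000*t^4 + 175000*t^3 - 262500*t^2 + 218750*t - 78125)
d^4M/dt^4 = 8400000/(256*t^8 - 5120*t^7 + 44800*t^6 - 224000*t^5 + 700000*t^4 - 1400000*t^3 + 1750000*t^2 - 1250000*t + 390625)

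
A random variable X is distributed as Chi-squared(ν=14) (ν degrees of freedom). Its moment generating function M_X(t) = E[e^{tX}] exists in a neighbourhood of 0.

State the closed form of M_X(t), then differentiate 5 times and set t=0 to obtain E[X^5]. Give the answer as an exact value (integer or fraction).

E[X^5] = M′′′′′(0) = 1774080

M_X(t) = (1 - 2*t)^(-7)
M′(t) = 14/(256*t^8 - 1024*t^7 + 1792*t^6 - 1792*t^5 + 1120*t^4 - 448*t^3 + 112*t^2 - 16*t + 1)
M′′(t) = -224/(512*t^9 - 2304*t^8 + 4608*t^7 - 5376*t^6 + 4032*t^5 - 2016*t^4 + 672*t^3 - 144*t^2 + 18*t - 1)
M′′′(t) = 4032/(1024*t^10 - 5120*t^9 + 11520*t^8 - 15360*t^7 + 13440*t^6 - 8064*t^5 + 3360*t^4 - 960*t^3 + 180*t^2 - 20*t + 1)
M′′′′(t) = -80640/(2048*t^11 - 11264*t^10 + 28160*t^9 - 42240*t^8 + 42240*t^7 - 29568*t^6 + 14784*t^5 - 5280*t^4 + 1320*t^3 - 220*t^2 + 22*t - 1)
M′′′′′(t) = 1774080/(4096*t^12 - 24576*t^11 + 67584*t^10 - 112640*t^9 + 126720*t^8 - 101376*t^7 + 59136*t^6 - 25344*t^5 + 7920*t^4 - 1760*t^3 + 264*t^2 - 24*t + 1)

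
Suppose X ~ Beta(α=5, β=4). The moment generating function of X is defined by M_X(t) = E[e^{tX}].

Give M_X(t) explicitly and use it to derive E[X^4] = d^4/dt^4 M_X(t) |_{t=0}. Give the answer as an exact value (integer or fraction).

M_X(t) = ₁F₁(5; 9; t)
dM/dt = 5*₁F₁(6; 10; t)/9
d^2M/dt^2 = ₁F₁(7; 11; t)/3
d^3M/dt^3 = 7*₁F₁(8; 12; t)/33
d^4M/dt^4 = 14*₁F₁(9; 13; t)/99

E[X^4] = d^4M/dt^4 |_{t=0} = 14/99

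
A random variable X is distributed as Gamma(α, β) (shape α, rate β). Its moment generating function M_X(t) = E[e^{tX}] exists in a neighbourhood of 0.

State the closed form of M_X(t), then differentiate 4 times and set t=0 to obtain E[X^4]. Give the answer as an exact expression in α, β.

M_X(t) = (β/(β - t))^α
dM/dt = -α*β^α*(1/(β - t))^α/(-β + t)
d^2M/dt^2 = (α^2*β^α*(1/(β - t))^α + α*β^α*(1/(β - t))^α)/(β^2 - 2*β*t + t^2)
d^3M/dt^3 = (-α^3*β^α*(1/(β - t))^α - 3*α^2*β^α*(1/(β - t))^α - 2*α*β^α*(1/(β - t))^α)/(-β^3 + 3*β^2*t - 3*β*t^2 + t^3)
d^4M/dt^4 = (α^4*β^α*(1/(β - t))^α + 6*α^3*β^α*(1/(β - t))^α + 11*α^2*β^α*(1/(β - t))^α + 6*α*β^α*(1/(β - t))^α)/(β^4 - 4*β^3*t + 6*β^2*t^2 - 4*β*t^3 + t^4)

E[X^4] = d^4M/dt^4 |_{t=0} = α*(α^3 + 6*α^2 + 11*α + 6)/β^4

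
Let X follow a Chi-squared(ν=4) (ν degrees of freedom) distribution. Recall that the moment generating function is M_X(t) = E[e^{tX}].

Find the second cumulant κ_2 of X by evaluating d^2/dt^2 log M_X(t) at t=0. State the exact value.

κ_2 = D^2[K](0) = 8

M_X(t) = (1 - 2*t)^(-2)
K_X(t) = log M_X(t) = -2*log(1 - 2*t)
D^2[K](t) = 8/(4*t^2 - 4*t + 1)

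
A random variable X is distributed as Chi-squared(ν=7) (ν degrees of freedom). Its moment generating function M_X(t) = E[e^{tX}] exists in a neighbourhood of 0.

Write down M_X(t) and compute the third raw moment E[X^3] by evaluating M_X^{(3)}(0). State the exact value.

M_X(t) = (1 - 2*t)^(-7/2)
M^(3)(t) = 693/(64*t^6*√(1 - 2*t) - 192*t^5*√(1 - 2*t) + 240*t^4*√(1 - 2*t) - 160*t^3*√(1 - 2*t) + 60*t^2*√(1 - 2*t) - 12*t*√(1 - 2*t) + √(1 - 2*t))

E[X^3] = M^(3)(0) = 693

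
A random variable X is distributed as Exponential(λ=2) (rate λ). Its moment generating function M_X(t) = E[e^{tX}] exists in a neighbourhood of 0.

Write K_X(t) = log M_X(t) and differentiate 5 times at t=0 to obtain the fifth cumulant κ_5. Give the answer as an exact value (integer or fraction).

M_X(t) = 2/(2 - t)
K_X(t) = log M_X(t) = -log(2 - t) + log(2)
D^5[K](t) = -24/(t^5 - 10*t^4 + 40*t^3 - 80*t^2 + 80*t - 32)

κ_5 = D^5[K](0) = 3/4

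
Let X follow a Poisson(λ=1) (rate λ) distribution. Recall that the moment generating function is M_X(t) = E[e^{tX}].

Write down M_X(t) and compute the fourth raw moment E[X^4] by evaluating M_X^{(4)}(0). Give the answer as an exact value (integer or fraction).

E[X^4] = M′′′′(0) = 15

M_X(t) = e^(e^(t) - 1)
M′(t) = e^(-1)*e^(t)*e^(e^(t))
M′′(t) = (e^(2*t)*e^(e^(t)) + e^(t)*e^(e^(t)))*e^(-1)
M′′′(t) = (e^(3*t)*e^(e^(t)) + 3*e^(2*t)*e^(e^(t)) + e^(t)*e^(e^(t)))*e^(-1)
M′′′′(t) = (e^(4*t)*e^(e^(t)) + 6*e^(3*t)*e^(e^(t)) + 7*e^(2*t)*e^(e^(t)) + e^(t)*e^(e^(t)))*e^(-1)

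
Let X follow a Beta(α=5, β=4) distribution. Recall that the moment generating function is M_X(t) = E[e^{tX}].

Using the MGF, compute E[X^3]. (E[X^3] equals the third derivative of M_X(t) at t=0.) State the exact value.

E[X^3] = d^3M/dt^3 |_{t=0} = 7/33

M_X(t) = ₁F₁(5; 9; t)
dM/dt = 5*₁F₁(6; 10; t)/9
d^2M/dt^2 = ₁F₁(7; 11; t)/3
d^3M/dt^3 = 7*₁F₁(8; 12; t)/33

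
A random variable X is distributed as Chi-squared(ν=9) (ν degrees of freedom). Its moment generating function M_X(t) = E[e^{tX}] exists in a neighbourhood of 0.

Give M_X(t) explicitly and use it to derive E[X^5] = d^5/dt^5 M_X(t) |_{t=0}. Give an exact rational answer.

M_X(t) = (1 - 2*t)^(-9/2)

E[X^5] = D^5[M](0) = 328185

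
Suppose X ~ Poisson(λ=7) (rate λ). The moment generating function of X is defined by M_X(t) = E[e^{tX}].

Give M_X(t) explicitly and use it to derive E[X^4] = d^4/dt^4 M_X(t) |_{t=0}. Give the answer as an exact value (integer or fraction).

E[X^4] = M′′′′(0) = 4809

M_X(t) = e^(7*e^(t) - 7)
M′(t) = 7*e^(-7)*e^(t)*e^(7*e^(t))
M′′(t) = (49*e^(2*t)*e^(7*e^(t)) + 7*e^(t)*e^(7*e^(t)))*e^(-7)
M′′′(t) = (343*e^(3*t)*e^(7*e^(t)) + 147*e^(2*t)*e^(7*e^(t)) + 7*e^(t)*e^(7*e^(t)))*e^(-7)
M′′′′(t) = (2401*e^(4*t)*e^(7*e^(t)) + 2058*e^(3*t)*e^(7*e^(t)) + 343*e^(2*t)*e^(7*e^(t)) + 7*e^(t)*e^(7*e^(t)))*e^(-7)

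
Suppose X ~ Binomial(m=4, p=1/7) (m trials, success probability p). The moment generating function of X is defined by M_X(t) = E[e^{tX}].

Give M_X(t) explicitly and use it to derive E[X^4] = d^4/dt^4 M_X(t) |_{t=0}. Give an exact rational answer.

E[X^4] = D^4[M](0) = 6520/2401

M_X(t) = (e^(t)/7 + 6/7)^4
D^4[M](t) = 256*e^(4*t)/2401 + 1944*e^(3*t)/2401 + 3456*e^(2*t)/2401 + 864*e^(t)/2401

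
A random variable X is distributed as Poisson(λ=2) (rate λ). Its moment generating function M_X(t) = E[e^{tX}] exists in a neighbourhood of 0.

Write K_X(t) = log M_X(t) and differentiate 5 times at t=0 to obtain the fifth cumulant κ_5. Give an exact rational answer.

M_X(t) = e^(2*e^(t) - 2)
K_X(t) = log M_X(t) = 2*e^(t) - 2
K′(t) = 2*e^(t)
K′′(t) = 2*e^(t)
K′′′(t) = 2*e^(t)
K′′′′(t) = 2*e^(t)
K′′′′′(t) = 2*e^(t)

κ_5 = K′′′′′(0) = 2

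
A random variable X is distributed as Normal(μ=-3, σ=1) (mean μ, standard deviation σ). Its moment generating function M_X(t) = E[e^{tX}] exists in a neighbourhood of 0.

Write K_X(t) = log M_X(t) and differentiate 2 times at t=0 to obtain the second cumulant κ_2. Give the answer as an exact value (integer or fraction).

M_X(t) = e^(t^2/2 - 3*t)
K_X(t) = log M_X(t) = t^2/2 - 3*t
K^(2)(t) = 1

κ_2 = K^(2)(0) = 1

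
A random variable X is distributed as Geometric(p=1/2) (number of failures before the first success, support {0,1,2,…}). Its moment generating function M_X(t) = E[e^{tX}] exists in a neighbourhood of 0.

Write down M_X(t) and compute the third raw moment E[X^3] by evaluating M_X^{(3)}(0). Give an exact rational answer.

M_X(t) = 1/(2*(1 - e^(t)/2))
D^3[M](t) = (e^(3*t) + 8*e^(2*t) + 4*e^(t))/(e^(4*t) - 8*e^(3*t) + 24*e^(2*t) - 32*e^(t) + 16)

E[X^3] = D^3[M](0) = 13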